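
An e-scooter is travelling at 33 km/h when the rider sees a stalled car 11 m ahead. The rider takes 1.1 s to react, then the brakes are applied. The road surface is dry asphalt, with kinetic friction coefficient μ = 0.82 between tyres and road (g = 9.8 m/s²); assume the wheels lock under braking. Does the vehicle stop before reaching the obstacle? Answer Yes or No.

33 km/h ÷ 3.6 = 9.1667 m/s.
a = μg = 0.82 × 9.8 = 8.036 m/s².
Reaction distance = 9.1667 × 1.1 = 10.083 m.
Braking distance = v²/(2a) = 84.028 / 16.072 = 5.228 m.
Total stopping distance = 10.083 + 5.228 = 15.311 m, vs 11 m available — it cannot stop in time and overshoots by 15.311 − 11 = 4.311 m.

No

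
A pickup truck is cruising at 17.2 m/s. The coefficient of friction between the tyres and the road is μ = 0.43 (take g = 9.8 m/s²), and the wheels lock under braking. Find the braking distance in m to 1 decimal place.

Braking distance ≈ 35.1 m

a = μg = 0.43 × 9.8 = 4.214 m/s².
Braking distance = v²/(2a) = 17.2000² / (2 × 4.214) = 295.840 / 8.428 = 35.102 m.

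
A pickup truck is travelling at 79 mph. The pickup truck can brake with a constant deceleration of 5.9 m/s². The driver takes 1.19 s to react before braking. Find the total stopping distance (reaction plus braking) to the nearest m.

79 mph × 0.44704 = 35.3162 m/s.
Reaction distance = v·t_r = 35.3162 × 1.19 = 42.026 m.
Braking distance = v²/(2a) = 35.3162² / (2 × 5.900) = 1247.234 / 11.800 = 105.698 m.
Total = 42.026 + 105.698 = 147.724 m.

Total stopping distance ≈ 148 m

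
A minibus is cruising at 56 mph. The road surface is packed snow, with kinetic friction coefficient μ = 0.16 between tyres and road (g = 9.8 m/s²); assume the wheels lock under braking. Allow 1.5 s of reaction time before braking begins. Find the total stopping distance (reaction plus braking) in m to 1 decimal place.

Total stopping distance ≈ 237.4 m

56 mph × 0.44704 = 25.0342 m/s.
a = μg = 0.16 × 9.8 = 1.568 m/s².
Reaction distance = v·t_r = 25.0342 × 1.5 = 37.551 m.
Braking distance = v²/(2a) = 25.0342² / (2 × 1.568) = 626.711 / 3.136 = 199.844 m.
Total = 37.551 + 199.844 = 237.395 m.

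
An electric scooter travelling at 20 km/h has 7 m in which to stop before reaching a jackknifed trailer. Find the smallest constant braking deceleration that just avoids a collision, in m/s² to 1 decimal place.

Required deceleration ≈ 2.2 m/s²

20 km/h ÷ 3.6 = 5.5556 m/s.
v² = 2a·d ⇒ a = v²/(2d) = 5.5556² / (2 × 7.000) = 30.865 / 14.000 = 2.2046 m/s².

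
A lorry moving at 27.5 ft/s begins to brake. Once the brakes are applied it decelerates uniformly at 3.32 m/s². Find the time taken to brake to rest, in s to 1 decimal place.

27.5 ft/s × 0.3048 = 8.3820 m/s.
Braking time = v/a = 8.3820 / 3.320 = 2.525 s.

Braking time ≈ 2.5 s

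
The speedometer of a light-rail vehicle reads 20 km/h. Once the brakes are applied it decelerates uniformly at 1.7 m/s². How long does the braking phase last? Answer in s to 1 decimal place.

20 km/h ÷ 3.6 = 5.5556 m/s.
Braking time = v/a = 5.5556 / 1.700 = 3.268 s.

Braking time ≈ 3.3 s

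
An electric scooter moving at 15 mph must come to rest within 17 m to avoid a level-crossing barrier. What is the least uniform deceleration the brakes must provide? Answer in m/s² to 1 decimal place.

Required deceleration ≈ 1.3 m/s²

15 mph × 0.44704 = 6.7056 m/s.
v² = 2a·d ⇒ a = v²/(2d) = 6.7056² / (2 × 17.000) = 44.965 / 34.000 = 1.3225 m/s².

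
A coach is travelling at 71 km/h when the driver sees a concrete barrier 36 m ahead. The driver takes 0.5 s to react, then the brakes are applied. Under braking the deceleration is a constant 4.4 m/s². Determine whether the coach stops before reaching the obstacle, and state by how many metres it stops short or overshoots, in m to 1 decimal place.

No — it overshoots by 18.1 m

71 km/h ÷ 3.6 = 19.7222 m/s.
Reaction distance = 19.7222 × 0.5 = 9.861 m.
Braking distance = v²/(2a) = 388.965 / 8.800 = 44.201 m.
Total stopping distance = 9.861 + 44.201 = 54.062 m, vs 36 m available — it cannot stop in time and overshoots by 54.062 − 36 = 18.062 m.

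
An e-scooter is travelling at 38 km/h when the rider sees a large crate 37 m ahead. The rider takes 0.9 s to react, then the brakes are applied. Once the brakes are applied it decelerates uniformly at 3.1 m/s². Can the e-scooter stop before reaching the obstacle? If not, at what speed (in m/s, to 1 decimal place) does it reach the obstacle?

38 km/h ÷ 3.6 = 10.5556 m/s.
Reaction distance = 10.5556 × 0.9 = 9.500 m.
Braking distance = v²/(2a) = 111.421 / 6.200 = 17.971 m.
Total stopping distance = 9.500 + 17.971 = 27.471 m, vs 37 m available — it stops with 37 − 27.471 = 9.529 m to spare.

Yes — it stops about 9.5 m short of the obstacle, so it never reaches it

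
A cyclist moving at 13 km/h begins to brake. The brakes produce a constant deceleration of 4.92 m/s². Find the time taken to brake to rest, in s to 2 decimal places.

13 km/h ÷ 3.6 = 3.6111 m/s.
Braking time = v/a = 3.6111 / 4.920 = 0.734 s.

Braking time ≈ 0.73 s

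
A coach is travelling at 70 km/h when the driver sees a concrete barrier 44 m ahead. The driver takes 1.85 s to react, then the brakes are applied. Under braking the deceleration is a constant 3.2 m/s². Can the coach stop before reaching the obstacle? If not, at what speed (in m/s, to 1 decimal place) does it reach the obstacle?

70 km/h ÷ 3.6 = 19.4444 m/s.
Reaction distance = 19.4444 × 1.85 = 35.972 m.
Braking distance needed to stop: v²/(2a) = 378.085 / 6.400 = 59.076 m, so total needed = 35.972 + 59.076 = 95.048 m > 44 m — it cannot stop.
Distance remaining when braking begins: 44 − 35.972 = 8.028 m.
v² = v₀² − 2a·d = 378.085 − 2 × 3.200 × 8.028 = 326.706 m²/s².
v = √326.706 = 18.075 m/s.

No — it strikes the obstacle at 18.1 m/s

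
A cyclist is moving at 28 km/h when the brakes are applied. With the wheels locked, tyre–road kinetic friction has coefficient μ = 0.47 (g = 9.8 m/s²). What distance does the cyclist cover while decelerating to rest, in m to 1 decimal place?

28 km/h ÷ 3.6 = 7.7778 m/s.
a = μg = 0.47 × 9.8 = 4.606 m/s².
Braking distance = v²/(2a) = 7.7778² / (2 × 4.606) = 60.494 / 9.212 = 6.567 m.

Braking distance ≈ 6.6 m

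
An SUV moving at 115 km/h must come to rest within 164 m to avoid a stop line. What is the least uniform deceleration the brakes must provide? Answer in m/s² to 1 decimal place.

Required deceleration ≈ 3.1 m/s²

115 km/h ÷ 3.6 = 31.9444 m/s.
v² = 2a·d ⇒ a = v²/(2d) = 31.9444² / (2 × 164.000) = 1020.445 / 328.000 = 3.1111 m/s².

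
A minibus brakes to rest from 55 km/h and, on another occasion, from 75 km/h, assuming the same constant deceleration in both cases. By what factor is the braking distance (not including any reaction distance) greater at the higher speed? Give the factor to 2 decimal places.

Braking distance d = v²/(2a), so with a fixed, d ∝ v².
Factor = (75/55)² = 1.3636² = 1.8594.

Factor ≈ 1.86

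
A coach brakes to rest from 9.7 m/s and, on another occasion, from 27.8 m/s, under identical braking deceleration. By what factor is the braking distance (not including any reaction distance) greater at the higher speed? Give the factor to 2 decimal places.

Braking distance d = v²/(2a), so with a fixed, d ∝ v².
Factor = (27.8/9.7)² = 2.8660² = 8.2140.

Factor ≈ 8.21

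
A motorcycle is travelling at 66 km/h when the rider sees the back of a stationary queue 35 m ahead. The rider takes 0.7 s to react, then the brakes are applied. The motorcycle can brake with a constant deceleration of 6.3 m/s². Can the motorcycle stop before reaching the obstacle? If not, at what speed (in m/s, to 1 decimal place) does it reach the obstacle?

66 km/h ÷ 3.6 = 18.3333 m/s.
Reaction distance = 18.3333 × 0.7 = 12.833 m.
Braking distance needed to stop: v²/(2a) = 336.110 / 12.600 = 26.675 m, so total needed = 12.833 + 26.675 = 39.508 m > 35 m — it cannot stop.
Distance remaining when braking begins: 35 − 12.833 = 22.167 m.
v² = v₀² − 2a·d = 336.110 − 2 × 6.300 × 22.167 = 56.806 m²/s².
v = √56.806 = 7.537 m/s.

No — it strikes the obstacle at 7.5 m/s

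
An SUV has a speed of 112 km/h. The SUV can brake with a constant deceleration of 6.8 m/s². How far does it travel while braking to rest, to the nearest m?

112 km/h ÷ 3.6 = 31.1111 m/s.
Braking distance = v²/(2a) = 31.1111² / (2 × 6.800) = 967.901 / 13.600 = 71.169 m.

Braking distance ≈ 71 m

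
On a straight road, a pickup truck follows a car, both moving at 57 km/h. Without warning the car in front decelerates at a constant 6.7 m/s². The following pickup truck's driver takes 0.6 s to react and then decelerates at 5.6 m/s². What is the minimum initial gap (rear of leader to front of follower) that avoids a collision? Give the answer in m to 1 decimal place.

Minimum gap ≈ 13.2 m

57 km/h ÷ 3.6 = 15.8333 m/s.
Leader travels v²/(2a_L) = 250.693 / 13.400 = 18.708 m before stopping.
Follower covers v·t_r = 15.8333 × 0.6 = 9.500 m while reacting, then v²/(2a_F) = 250.693 / 11.200 = 22.383 m while braking, for a total of 9.500 + 22.383 = 31.883 m.
Since a_F ≤ a_L and the follower starts braking later, the follower is never slower than the leader, so the closest approach is when both have stopped.
Minimum gap = 31.883 − 18.708 = 13.175 m.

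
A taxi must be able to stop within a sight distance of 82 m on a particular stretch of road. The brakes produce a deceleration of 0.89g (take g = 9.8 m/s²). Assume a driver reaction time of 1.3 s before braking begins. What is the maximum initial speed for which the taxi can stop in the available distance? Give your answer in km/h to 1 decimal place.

a = 0.89 × 9.8 = 8.722 m/s².
Stopping distance: v·t_r + v²/(2a) = 82 with t_r = 1.3 s and a = 8.722 m/s².
So v² + 22.677 v − 1430.41 = 0.
Positive root: v = −a·t_r + √((a·t_r)² + 2a·d) = −11.339 + √(128.573 + 1430.41) = 28.1450 m/s.
28.1450 m/s × 3.6 = 101.322 km/h.

Maximum speed ≈ 101.3 km/h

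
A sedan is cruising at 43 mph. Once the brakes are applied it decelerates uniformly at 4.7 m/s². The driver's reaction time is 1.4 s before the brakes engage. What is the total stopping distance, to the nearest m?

43 mph × 0.44704 = 19.2227 m/s.
Reaction distance = v·t_r = 19.2227 × 1.4 = 26.912 m.
Braking distance = v²/(2a) = 19.2227² / (2 × 4.700) = 369.512 / 9.400 = 39.310 m.
Total = 26.912 + 39.310 = 66.222 m.

Total stopping distance ≈ 66 m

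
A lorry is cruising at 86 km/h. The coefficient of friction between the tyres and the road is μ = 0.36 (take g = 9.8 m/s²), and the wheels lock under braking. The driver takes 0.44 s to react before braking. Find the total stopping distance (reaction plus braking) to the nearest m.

86 km/h ÷ 3.6 = 23.8889 m/s.
a = μg = 0.36 × 9.8 = 3.528 m/s².
Reaction distance = v·t_r = 23.8889 × 0.44 = 10.511 m.
Braking distance = v²/(2a) = 23.8889² / (2 × 3.528) = 570.680 / 7.056 = 80.879 m.
Total = 10.511 + 80.879 = 91.390 m.

Total stopping distance ≈ 91 m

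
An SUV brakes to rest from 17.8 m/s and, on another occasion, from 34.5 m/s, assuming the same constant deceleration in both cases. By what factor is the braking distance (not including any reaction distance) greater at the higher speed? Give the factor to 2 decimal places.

Braking distance d = v²/(2a), so with a fixed, d ∝ v².
Factor = (34.5/17.8)² = 1.9382² = 3.7566.

Factor ≈ 3.76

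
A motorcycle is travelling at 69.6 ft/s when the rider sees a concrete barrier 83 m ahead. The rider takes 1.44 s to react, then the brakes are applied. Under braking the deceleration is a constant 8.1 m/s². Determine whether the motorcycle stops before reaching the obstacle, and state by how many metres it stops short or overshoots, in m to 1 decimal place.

69.6 ft/s × 0.3048 = 21.2141 m/s.
Reaction distance = 21.2141 × 1.44 = 30.548 m.
Braking distance = v²/(2a) = 450.038 / 16.200 = 27.780 m.
Total stopping distance = 30.548 + 27.780 = 58.328 m, vs 83 m available — it stops with 83 − 58.328 = 24.672 m to spare.

Yes — it stops 24.7 m short of the obstacle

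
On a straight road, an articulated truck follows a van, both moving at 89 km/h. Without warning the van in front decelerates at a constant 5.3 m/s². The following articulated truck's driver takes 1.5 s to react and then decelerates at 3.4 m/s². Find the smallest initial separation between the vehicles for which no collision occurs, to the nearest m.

89 km/h ÷ 3.6 = 24.7222 m/s.
Leader travels v²/(2a_L) = 611.187 / 10.600 = 57.659 m before stopping.
Follower covers v·t_r = 24.7222 × 1.5 = 37.083 m while reacting, then v²/(2a_F) = 611.187 / 6.800 = 89.880 m while braking, for a total of 37.083 + 89.880 = 126.963 m.
Since a_F ≤ a_L and the follower starts braking later, the follower is never slower than the leader, so the closest approach is when both have stopped.
Minimum gap = 126.963 − 57.659 = 69.304 m.

Minimum gap ≈ 69 m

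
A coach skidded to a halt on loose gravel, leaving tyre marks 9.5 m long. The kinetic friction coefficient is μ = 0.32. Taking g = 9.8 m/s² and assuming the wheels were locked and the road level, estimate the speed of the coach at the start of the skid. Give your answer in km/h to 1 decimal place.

Deceleration a = μg = 0.32 × 9.8 = 3.136 m/s².
v = √(2a·d) = √(2 × 3.136 × 9.5) = √59.584 = 7.7191 m/s.
= 7.7191 × 3.6 = 27.789 km/h.

Initial speed ≈ 27.8 km/h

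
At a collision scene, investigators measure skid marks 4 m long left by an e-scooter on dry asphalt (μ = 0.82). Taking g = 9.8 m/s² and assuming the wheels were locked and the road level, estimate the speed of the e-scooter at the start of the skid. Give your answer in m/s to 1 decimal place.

Initial speed ≈ 8.0 m/s

Deceleration a = μg = 0.82 × 9.8 = 8.036 m/s².
v = √(2a·d) = √(2 × 8.036 × 4) = √64.288 = 8.0180 m/s.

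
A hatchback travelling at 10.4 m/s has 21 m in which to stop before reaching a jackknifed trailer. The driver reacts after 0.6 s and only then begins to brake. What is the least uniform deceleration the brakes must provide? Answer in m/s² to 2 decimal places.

Required deceleration ≈ 3.66 m/s²

Distance covered during reaction = 10.4000 × 0.6 = 6.240 m.
Distance available for braking: 21 − 6.240 = 14.760 m.
v² = 2a·d ⇒ a = v²/(2d) = 10.4000² / (2 × 14.760) = 108.160 / 29.520 = 3.6640 m/s².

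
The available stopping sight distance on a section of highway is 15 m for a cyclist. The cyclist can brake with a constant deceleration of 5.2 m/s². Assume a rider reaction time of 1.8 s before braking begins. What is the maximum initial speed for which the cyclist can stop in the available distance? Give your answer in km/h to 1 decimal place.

Stopping distance: v·t_r + v²/(2a) = 15 with t_r = 1.8 s and a = 5.200 m/s².
So v² + 18.720 v − 156.00 = 0.
Positive root: v = −a·t_r + √((a·t_r)² + 2a·d) = −9.360 + √(87.610 + 156.00) = 6.2480 m/s.
6.2480 m/s × 3.6 = 22.493 km/h.

Maximum speed ≈ 22.5 km/h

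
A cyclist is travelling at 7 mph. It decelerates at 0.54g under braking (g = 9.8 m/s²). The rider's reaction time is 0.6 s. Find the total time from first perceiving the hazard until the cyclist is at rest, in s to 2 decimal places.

7 mph × 0.44704 = 3.1293 m/s.
a = 0.54 × 9.8 = 5.292 m/s².
Braking time = v/a = 3.1293 / 5.292 = 0.591 s.
Total = 0.6 + 0.591 = 1.191 s.

Total time ≈ 1.19 s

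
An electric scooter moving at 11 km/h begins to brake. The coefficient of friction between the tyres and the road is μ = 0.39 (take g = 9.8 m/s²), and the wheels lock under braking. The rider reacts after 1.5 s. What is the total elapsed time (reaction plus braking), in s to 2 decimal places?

Total time ≈ 2.30 s

11 km/h ÷ 3.6 = 3.0556 m/s.
a = μg = 0.39 × 9.8 = 3.822 m/s².
Braking time = v/a = 3.0556 / 3.822 = 0.799 s.
Total = 1.5 + 0.799 = 2.299 s.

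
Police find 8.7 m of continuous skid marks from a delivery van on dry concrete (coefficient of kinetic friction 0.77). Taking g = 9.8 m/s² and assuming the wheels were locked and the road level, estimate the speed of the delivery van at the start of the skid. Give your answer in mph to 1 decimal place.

Deceleration a = μg = 0.77 × 9.8 = 7.546 m/s².
v = √(2a·d) = √(2 × 7.546 × 8.7) = √131.300 = 11.4586 m/s.
= 11.4586 ÷ 0.44704 = 25.632 mph.

Initial speed ≈ 25.6 mph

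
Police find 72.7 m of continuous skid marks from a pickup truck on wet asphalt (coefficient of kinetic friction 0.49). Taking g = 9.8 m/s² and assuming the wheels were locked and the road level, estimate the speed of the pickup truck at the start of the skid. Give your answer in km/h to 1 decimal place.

Deceleration a = μg = 0.49 × 9.8 = 4.802 m/s².
v = √(2a·d) = √(2 × 4.802 × 72.7) = √698.211 = 26.4237 m/s.
= 26.4237 × 3.6 = 95.125 km/h.

Initial speed ≈ 95.1 km/h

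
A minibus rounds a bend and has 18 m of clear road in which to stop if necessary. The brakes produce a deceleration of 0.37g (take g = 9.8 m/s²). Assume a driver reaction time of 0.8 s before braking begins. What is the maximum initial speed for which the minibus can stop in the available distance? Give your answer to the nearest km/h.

a = 0.37 × 9.8 = 3.626 m/s².
Stopping distance: v·t_r + v²/(2a) = 18 with t_r = 0.8 s and a = 3.626 m/s².
So v² + 5.802 v − 130.54 = 0.
Positive root: v = −a·t_r + √((a·t_r)² + 2a·d) = −2.901 + √(8.416 + 130.54) = 8.8870 m/s.
8.8870 m/s × 3.6 = 31.993 km/h.

Maximum speed ≈ 32 km/h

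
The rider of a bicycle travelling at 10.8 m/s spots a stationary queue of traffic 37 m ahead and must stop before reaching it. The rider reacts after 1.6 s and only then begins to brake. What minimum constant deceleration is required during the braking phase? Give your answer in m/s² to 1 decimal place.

Distance covered during reaction = 10.8000 × 1.6 = 17.280 m.
Distance available for braking: 37 − 17.280 = 19.720 m.
v² = 2a·d ⇒ a = v²/(2d) = 10.8000² / (2 × 19.720) = 116.640 / 39.440 = 2.9574 m/s².

Required deceleration ≈ 3.0 m/s²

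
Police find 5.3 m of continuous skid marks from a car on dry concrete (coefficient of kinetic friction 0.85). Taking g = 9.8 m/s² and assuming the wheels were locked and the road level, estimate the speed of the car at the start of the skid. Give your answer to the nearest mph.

Initial speed ≈ 21 mph

Deceleration a = μg = 0.85 × 9.8 = 8.330 m/s².
v = √(2a·d) = √(2 × 8.330 × 5.3) = √88.298 = 9.3967 m/s.
= 9.3967 ÷ 0.44704 = 21.020 mph.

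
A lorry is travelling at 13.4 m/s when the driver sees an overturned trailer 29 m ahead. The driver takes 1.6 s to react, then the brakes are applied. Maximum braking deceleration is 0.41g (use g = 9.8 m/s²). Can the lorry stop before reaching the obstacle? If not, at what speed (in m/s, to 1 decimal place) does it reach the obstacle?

a = 0.41 × 9.8 = 4.018 m/s².
Reaction distance = 13.4000 × 1.6 = 21.440 m.
Braking distance needed to stop: v²/(2a) = 179.560 / 8.036 = 22.344 m, so total needed = 21.440 + 22.344 = 43.784 m > 29 m — it cannot stop.
Distance remaining when braking begins: 29 − 21.440 = 7.560 m.
v² = v₀² − 2a·d = 179.560 − 2 × 4.018 × 7.560 = 118.808 m²/s².
v = √118.808 = 10.900 m/s.

No — it strikes the obstacle at 10.9 m/s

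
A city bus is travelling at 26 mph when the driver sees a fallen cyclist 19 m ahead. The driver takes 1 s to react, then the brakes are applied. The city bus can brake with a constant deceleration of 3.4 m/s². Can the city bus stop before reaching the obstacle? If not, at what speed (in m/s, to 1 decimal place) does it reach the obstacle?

26 mph × 0.44704 = 11.6230 m/s.
Reaction distance = 11.6230 × 1 = 11.623 m.
Braking distance needed to stop: v²/(2a) = 135.094 / 6.800 = 19.867 m, so total needed = 11.623 + 19.867 = 31.490 m > 19 m — it cannot stop.
Distance remaining when braking begins: 19 − 11.623 = 7.377 m.
v² = v₀² − 2a·d = 135.094 − 2 × 3.400 × 7.377 = 84.930 m²/s².
v = √84.930 = 9.216 m/s.

No — it strikes the obstacle at 9.2 m/s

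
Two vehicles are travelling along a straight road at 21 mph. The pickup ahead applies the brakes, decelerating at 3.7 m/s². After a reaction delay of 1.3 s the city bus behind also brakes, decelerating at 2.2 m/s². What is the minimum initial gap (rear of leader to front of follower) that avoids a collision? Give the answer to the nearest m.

Minimum gap ≈ 20 m

21 mph × 0.44704 = 9.3878 m/s.
Leader travels v²/(2a_L) = 88.131 / 7.400 = 11.910 m before stopping.
Follower covers v·t_r = 9.3878 × 1.3 = 12.204 m while reacting, then v²/(2a_F) = 88.131 / 4.400 = 20.030 m while braking, for a total of 12.204 + 20.030 = 32.234 m.
Since a_F ≤ a_L and the follower starts braking later, the follower is never slower than the leader, so the closest approach is when both have stopped.
Minimum gap = 32.234 − 11.910 = 20.324 m.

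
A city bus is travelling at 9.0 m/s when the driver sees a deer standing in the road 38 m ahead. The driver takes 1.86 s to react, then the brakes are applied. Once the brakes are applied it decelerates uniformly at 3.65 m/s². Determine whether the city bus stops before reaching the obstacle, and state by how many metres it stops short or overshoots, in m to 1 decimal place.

Yes — it stops 10.2 m short of the obstacle

Reaction distance = 9.0000 × 1.86 = 16.740 m.
Braking distance = v²/(2a) = 81.000 / 7.300 = 11.096 m.
Total stopping distance = 16.740 + 11.096 = 27.836 m, vs 38 m available — it stops with 38 − 27.836 = 10.164 m to spare.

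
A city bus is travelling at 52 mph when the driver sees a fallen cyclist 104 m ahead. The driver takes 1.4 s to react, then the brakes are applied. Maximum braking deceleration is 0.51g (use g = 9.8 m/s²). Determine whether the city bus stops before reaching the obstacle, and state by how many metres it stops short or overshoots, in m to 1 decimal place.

52 mph × 0.44704 = 23.2461 m/s.
a = 0.51 × 9.8 = 4.998 m/s².
Reaction distance = 23.2461 × 1.4 = 32.545 m.
Braking distance = v²/(2a) = 540.381 / 9.996 = 54.060 m.
Total stopping distance = 32.545 + 54.060 = 86.605 m, vs 104 m available — it stops with 104 − 86.605 = 17.395 m to spare.

Yes — it stops 17.4 m short of the obstacle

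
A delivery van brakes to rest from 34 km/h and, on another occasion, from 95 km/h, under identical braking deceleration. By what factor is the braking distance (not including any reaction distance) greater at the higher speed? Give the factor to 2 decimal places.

Factor ≈ 7.81

Braking distance d = v²/(2a), so with a fixed, d ∝ v².
Factor = (95/34)² = 2.7941² = 7.8070.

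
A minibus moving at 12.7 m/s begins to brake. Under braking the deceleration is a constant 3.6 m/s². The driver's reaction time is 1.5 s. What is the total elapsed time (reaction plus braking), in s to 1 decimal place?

Braking time = v/a = 12.7000 / 3.600 = 3.528 s.
Total = 1.5 + 3.528 = 5.028 s.

Total time ≈ 5.0 s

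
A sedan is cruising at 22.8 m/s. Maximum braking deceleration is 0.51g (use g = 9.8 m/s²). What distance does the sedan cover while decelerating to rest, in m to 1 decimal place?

a = 0.51 × 9.8 = 4.998 m/s².
Braking distance = v²/(2a) = 22.8000² / (2 × 4.998) = 519.840 / 9.996 = 52.005 m.

Braking distance ≈ 52.0 m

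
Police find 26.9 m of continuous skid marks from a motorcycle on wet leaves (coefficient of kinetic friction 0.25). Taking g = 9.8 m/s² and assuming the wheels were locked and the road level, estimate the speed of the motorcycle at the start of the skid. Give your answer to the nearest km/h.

Deceleration a = μg = 0.25 × 9.8 = 2.450 m/s².
v = √(2a·d) = √(2 × 2.450 × 26.9) = √131.810 = 11.4809 m/s.
= 11.4809 × 3.6 = 41.331 km/h.

Initial speed ≈ 41 km/h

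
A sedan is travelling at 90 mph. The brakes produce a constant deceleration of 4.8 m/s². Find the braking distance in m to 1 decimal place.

90 mph × 0.44704 = 40.2336 m/s.
Braking distance = v²/(2a) = 40.2336² / (2 × 4.800) = 1618.743 / 9.600 = 168.619 m.

Braking distance ≈ 168.6 m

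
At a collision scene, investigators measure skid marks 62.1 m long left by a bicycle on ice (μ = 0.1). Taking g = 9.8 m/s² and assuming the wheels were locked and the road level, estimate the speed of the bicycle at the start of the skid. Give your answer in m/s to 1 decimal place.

Initial speed ≈ 11.0 m/s

Deceleration a = μg = 0.1 × 9.8 = 0.980 m/s².
v = √(2a·d) = √(2 × 0.980 × 62.1) = √121.716 = 11.0325 m/s.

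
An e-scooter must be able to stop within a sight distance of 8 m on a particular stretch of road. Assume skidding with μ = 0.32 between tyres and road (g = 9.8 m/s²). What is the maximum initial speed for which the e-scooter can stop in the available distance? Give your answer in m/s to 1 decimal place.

Maximum speed ≈ 7.1 m/s

a = μg = 0.32 × 9.8 = 3.136 m/s².
v²/(2a) = d ⇒ v = √(2 × 3.136 × 8) = √50.18 = 7.0838 m/s.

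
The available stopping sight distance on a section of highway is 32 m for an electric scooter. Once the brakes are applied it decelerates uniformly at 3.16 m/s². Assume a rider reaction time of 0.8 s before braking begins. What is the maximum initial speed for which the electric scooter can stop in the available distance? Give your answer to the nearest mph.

Maximum speed ≈ 27 mph

Stopping distance: v·t_r + v²/(2a) = 32 with t_r = 0.8 s and a = 3.160 m/s².
So v² + 5.056 v − 202.24 = 0.
Positive root: v = −a·t_r + √((a·t_r)² + 2a·d) = −2.528 + √(6.391 + 202.24) = 11.9161 m/s.
11.9161 m/s ÷ 0.44704 = 26.656 mph.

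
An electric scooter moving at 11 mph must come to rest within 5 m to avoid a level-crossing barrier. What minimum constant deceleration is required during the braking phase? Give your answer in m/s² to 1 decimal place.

11 mph × 0.44704 = 4.9174 m/s.
v² = 2a·d ⇒ a = v²/(2d) = 4.9174² / (2 × 5.000) = 24.181 / 10.000 = 2.4181 m/s².

Required deceleration ≈ 2.4 m/s²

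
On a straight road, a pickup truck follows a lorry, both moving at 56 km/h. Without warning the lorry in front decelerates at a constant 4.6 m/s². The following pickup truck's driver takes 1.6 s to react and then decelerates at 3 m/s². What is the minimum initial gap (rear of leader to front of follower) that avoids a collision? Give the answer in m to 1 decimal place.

Minimum gap ≈ 38.9 m

56 km/h ÷ 3.6 = 15.5556 m/s.
Leader travels v²/(2a_L) = 241.977 / 9.200 = 26.302 m before stopping.
Follower covers v·t_r = 15.5556 × 1.6 = 24.889 m while reacting, then v²/(2a_F) = 241.977 / 6.000 = 40.330 m while braking, for a total of 24.889 + 40.330 = 65.219 m.
Since a_F ≤ a_L and the follower starts braking later, the follower is never slower than the leader, so the closest approach is when both have stopped.
Minimum gap = 65.219 − 26.302 = 38.917 m.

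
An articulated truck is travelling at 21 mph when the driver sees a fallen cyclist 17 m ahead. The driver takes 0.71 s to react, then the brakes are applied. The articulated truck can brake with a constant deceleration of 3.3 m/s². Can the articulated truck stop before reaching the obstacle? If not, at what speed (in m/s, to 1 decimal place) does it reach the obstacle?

No — it strikes the obstacle at 4.5 m/s

21 mph × 0.44704 = 9.3878 m/s.
Reaction distance = 9.3878 × 0.71 = 6.665 m.
Braking distance needed to stop: v²/(2a) = 88.131 / 6.600 = 13.353 m, so total needed = 6.665 + 13.353 = 20.018 m > 17 m — it cannot stop.
Distance remaining when braking begins: 17 − 6.665 = 10.335 m.
v² = v₀² − 2a·d = 88.131 − 2 × 3.300 × 10.335 = 19.920 m²/s².
v = √19.920 = 4.463 m/s.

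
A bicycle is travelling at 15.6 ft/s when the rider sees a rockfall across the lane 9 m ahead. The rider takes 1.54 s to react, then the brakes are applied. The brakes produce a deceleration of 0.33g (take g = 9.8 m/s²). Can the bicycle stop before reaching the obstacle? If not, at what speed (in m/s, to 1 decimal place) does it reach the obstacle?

No — it strikes the obstacle at 3.4 m/s

15.6 ft/s × 0.3048 = 4.7549 m/s.
a = 0.33 × 9.8 = 3.234 m/s².
Reaction distance = 4.7549 × 1.54 = 7.323 m.
Braking distance needed to stop: v²/(2a) = 22.609 / 6.468 = 3.496 m, so total needed = 7.323 + 3.496 = 10.819 m > 9 m — it cannot stop.
Distance remaining when braking begins: 9 − 7.323 = 1.677 m.
v² = v₀² − 2a·d = 22.609 − 2 × 3.234 × 1.677 = 11.762 m²/s².
v = √11.762 = 3.430 m/s.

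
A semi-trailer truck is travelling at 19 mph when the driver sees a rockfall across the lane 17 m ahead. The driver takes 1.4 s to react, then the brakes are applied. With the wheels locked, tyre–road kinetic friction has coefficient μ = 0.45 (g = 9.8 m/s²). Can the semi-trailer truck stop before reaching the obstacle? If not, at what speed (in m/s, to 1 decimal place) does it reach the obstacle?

No — it strikes the obstacle at 5.2 m/s

19 mph × 0.44704 = 8.4938 m/s.
a = μg = 0.45 × 9.8 = 4.410 m/s².
Reaction distance = 8.4938 × 1.4 = 11.891 m.
Braking distance needed to stop: v²/(2a) = 72.145 / 8.820 = 8.180 m, so total needed = 11.891 + 8.180 = 20.071 m > 17 m — it cannot stop.
Distance remaining when braking begins: 17 − 11.891 = 5.109 m.
v² = v₀² − 2a·d = 72.145 − 2 × 4.410 × 5.109 = 27.084 m²/s².
v = √27.084 = 5.204 m/s.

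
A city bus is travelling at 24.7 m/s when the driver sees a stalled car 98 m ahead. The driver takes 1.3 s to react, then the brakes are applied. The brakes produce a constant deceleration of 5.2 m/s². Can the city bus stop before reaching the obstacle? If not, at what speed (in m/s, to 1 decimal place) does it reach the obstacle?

Yes — it stops about 7.2 m short of the obstacle, so it never reaches it

Reaction distance = 24.7000 × 1.3 = 32.110 m.
Braking distance = v²/(2a) = 610.090 / 10.400 = 58.663 m.
Total stopping distance = 32.110 + 58.663 = 90.773 m, vs 98 m available — it stops with 98 − 90.773 = 7.227 m to spare.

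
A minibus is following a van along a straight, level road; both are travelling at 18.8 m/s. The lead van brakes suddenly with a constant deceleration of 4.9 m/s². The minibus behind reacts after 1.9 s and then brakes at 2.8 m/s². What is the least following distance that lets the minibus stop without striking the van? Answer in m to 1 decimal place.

Leader travels v²/(2a_L) = 353.440 / 9.800 = 36.065 m before stopping.
Follower covers v·t_r = 18.8000 × 1.9 = 35.720 m while reacting, then v²/(2a_F) = 353.440 / 5.600 = 63.114 m while braking, for a total of 35.720 + 63.114 = 98.834 m.
Since a_F ≤ a_L and the follower starts braking later, the follower is never slower than the leader, so the closest approach is when both have stopped.
Minimum gap = 98.834 − 36.065 = 62.769 m.

Minimum gap ≈ 62.8 m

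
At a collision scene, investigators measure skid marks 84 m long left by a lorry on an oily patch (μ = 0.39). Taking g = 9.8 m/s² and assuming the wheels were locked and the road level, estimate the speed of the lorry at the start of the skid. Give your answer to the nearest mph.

Initial speed ≈ 57 mph

Deceleration a = μg = 0.39 × 9.8 = 3.822 m/s².
v = √(2a·d) = √(2 × 3.822 × 84) = √642.096 = 25.3396 m/s.
= 25.3396 ÷ 0.44704 = 56.683 mph.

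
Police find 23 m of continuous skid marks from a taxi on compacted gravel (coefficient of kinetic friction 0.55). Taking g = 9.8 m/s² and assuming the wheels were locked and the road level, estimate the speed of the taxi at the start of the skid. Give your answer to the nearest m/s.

Initial speed ≈ 16 m/s

Deceleration a = μg = 0.55 × 9.8 = 5.390 m/s².
v = √(2a·d) = √(2 × 5.390 × 23) = √247.940 = 15.7461 m/s.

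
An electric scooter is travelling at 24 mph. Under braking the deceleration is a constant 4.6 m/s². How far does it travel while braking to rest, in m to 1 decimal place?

24 mph × 0.44704 = 10.7290 m/s.
Braking distance = v²/(2a) = 10.7290² / (2 × 4.600) = 115.111 / 9.200 = 12.512 m.

Braking distance ≈ 12.5 m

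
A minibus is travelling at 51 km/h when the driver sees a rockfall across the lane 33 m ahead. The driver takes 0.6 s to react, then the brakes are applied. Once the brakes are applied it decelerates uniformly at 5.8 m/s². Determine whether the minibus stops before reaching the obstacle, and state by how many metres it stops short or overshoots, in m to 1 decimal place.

51 km/h ÷ 3.6 = 14.1667 m/s.
Reaction distance = 14.1667 × 0.6 = 8.500 m.
Braking distance = v²/(2a) = 200.695 / 11.600 = 17.301 m.
Total stopping distance = 8.500 + 17.301 = 25.801 m, vs 33 m available — it stops with 33 − 25.801 = 7.199 m to spare.

Yes — it stops 7.2 m short of the obstacle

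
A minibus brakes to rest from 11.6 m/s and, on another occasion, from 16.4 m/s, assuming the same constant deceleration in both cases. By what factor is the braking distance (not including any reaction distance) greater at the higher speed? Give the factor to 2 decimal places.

Factor ≈ 2.00

Braking distance d = v²/(2a), so with a fixed, d ∝ v².
Factor = (16.4/11.6)² = 1.4138² = 1.9988.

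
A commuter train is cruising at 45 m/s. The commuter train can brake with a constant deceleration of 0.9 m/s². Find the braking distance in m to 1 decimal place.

Braking distance ≈ 1125.0 m

Braking distance = v²/(2a) = 45.0000² / (2 × 0.900) = 2025.000 / 1.800 = 1125.000 m.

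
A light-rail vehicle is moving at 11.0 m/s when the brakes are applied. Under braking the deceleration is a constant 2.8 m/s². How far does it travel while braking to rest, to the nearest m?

Braking distance ≈ 22 m

Braking distance = v²/(2a) = 11.0000² / (2 × 2.800) = 121.000 / 5.600 = 21.607 m.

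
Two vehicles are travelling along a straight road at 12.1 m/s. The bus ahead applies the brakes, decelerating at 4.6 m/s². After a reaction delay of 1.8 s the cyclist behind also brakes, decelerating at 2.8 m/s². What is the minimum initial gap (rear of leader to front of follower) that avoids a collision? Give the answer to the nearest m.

Minimum gap ≈ 32 m

Leader travels v²/(2a_L) = 146.410 / 9.200 = 15.914 m before stopping.
Follower covers v·t_r = 12.1000 × 1.8 = 21.780 m while reacting, then v²/(2a_F) = 146.410 / 5.600 = 26.145 m while braking, for a total of 21.780 + 26.145 = 47.925 m.
Since a_F ≤ a_L and the follower starts braking later, the follower is never slower than the leader, so the closest approach is when both have stopped.
Minimum gap = 47.925 − 15.914 = 32.011 m.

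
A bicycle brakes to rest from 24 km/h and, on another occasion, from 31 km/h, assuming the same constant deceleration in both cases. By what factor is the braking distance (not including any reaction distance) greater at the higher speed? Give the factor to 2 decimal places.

Braking distance d = v²/(2a), so with a fixed, d ∝ v².
Factor = (31/24)² = 1.2917² = 1.6685.

Factor ≈ 1.67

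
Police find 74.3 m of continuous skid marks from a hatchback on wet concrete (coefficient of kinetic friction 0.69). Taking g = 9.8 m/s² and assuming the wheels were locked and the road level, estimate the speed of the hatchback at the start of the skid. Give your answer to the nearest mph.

Initial speed ≈ 71 mph

Deceleration a = μg = 0.69 × 9.8 = 6.762 m/s².
v = √(2a·d) = √(2 × 6.762 × 74.3) = √1004.833 = 31.6991 m/s.
= 31.6991 ÷ 0.44704 = 70.909 mph.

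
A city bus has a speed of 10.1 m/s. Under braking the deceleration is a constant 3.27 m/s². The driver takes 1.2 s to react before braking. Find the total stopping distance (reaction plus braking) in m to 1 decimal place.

Total stopping distance ≈ 27.7 m

Reaction distance = v·t_r = 10.1000 × 1.2 = 12.120 m.
Braking distance = v²/(2a) = 10.1000² / (2 × 3.270) = 102.010 / 6.540 = 15.598 m.
Total = 12.120 + 15.598 = 27.718 m.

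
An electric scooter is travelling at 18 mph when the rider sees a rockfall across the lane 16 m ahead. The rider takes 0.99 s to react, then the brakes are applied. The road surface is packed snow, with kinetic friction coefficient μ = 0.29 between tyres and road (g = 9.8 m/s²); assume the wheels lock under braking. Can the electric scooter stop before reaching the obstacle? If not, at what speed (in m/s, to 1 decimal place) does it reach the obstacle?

No — it strikes the obstacle at 4.4 m/s

18 mph × 0.44704 = 8.0467 m/s.
a = μg = 0.29 × 9.8 = 2.842 m/s².
Reaction distance = 8.0467 × 0.99 = 7.966 m.
Braking distance needed to stop: v²/(2a) = 64.749 / 5.684 = 11.391 m, so total needed = 7.966 + 11.391 = 19.357 m > 16 m — it cannot stop.
Distance remaining when braking begins: 16 − 7.966 = 8.034 m.
v² = v₀² − 2a·d = 64.749 − 2 × 2.842 × 8.034 = 19.084 m²/s².
v = √19.084 = 4.369 m/s.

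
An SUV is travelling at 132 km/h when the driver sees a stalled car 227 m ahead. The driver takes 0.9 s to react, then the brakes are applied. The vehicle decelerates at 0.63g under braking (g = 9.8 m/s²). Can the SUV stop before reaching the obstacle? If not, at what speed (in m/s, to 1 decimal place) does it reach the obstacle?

Yes — it stops about 85.1 m short of the obstacle, so it never reaches it

132 km/h ÷ 3.6 = 36.6667 m/s.
a = 0.63 × 9.8 = 6.174 m/s².
Reaction distance = 36.6667 × 0.9 = 33.000 m.
Braking distance = v²/(2a) = 1344.447 / 12.348 = 108.880 m.
Total stopping distance = 33.000 + 108.880 = 141.880 m, vs 227 m available — it stops with 227 − 141.880 = 85.120 m to spare.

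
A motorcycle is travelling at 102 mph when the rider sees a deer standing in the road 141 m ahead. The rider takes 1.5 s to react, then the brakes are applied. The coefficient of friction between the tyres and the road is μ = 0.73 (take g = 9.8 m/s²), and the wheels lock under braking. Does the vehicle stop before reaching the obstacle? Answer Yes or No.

No

102 mph × 0.44704 = 45.5981 m/s.
a = μg = 0.73 × 9.8 = 7.154 m/s².
Reaction distance = 45.5981 × 1.5 = 68.397 m.
Braking distance = v²/(2a) = 2079.187 / 14.308 = 145.316 m.
Total stopping distance = 68.397 + 145.316 = 213.713 m, vs 141 m available — it cannot stop in time and overshoots by 213.713 − 141 = 72.713 m.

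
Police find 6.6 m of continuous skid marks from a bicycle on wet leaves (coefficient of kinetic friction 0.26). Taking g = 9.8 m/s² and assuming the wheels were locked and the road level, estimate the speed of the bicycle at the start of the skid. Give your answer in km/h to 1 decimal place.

Deceleration a = μg = 0.26 × 9.8 = 2.548 m/s².
v = √(2a·d) = √(2 × 2.548 × 6.6) = √33.634 = 5.7995 m/s.
= 5.7995 × 3.6 = 20.878 km/h.

Initial speed ≈ 20.9 km/h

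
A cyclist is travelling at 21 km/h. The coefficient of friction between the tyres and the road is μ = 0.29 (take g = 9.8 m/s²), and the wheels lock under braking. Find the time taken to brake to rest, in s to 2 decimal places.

Braking time ≈ 2.05 s

21 km/h ÷ 3.6 = 5.8333 m/s.
a = μg = 0.29 × 9.8 = 2.842 m/s².
Braking time = v/a = 5.8333 / 2.842 = 2.053 s.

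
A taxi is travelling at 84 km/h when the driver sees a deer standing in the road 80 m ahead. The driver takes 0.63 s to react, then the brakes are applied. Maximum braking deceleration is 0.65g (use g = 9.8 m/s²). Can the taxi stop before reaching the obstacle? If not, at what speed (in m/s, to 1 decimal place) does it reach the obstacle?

Yes — it stops about 22.6 m short of the obstacle, so it never reaches it

84 km/h ÷ 3.6 = 23.3333 m/s.
a = 0.65 × 9.8 = 6.370 m/s².
Reaction distance = 23.3333 × 0.63 = 14.700 m.
Braking distance = v²/(2a) = 544.443 / 12.740 = 42.735 m.
Total stopping distance = 14.700 + 42.735 = 57.435 m, vs 80 m available — it stops with 80 − 57.435 = 22.565 m to spare.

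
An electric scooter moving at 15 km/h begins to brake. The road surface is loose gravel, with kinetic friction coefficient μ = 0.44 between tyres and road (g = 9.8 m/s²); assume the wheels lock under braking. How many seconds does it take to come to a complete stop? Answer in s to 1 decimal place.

Braking time ≈ 1.0 s

15 km/h ÷ 3.6 = 4.1667 m/s.
a = μg = 0.44 × 9.8 = 4.312 m/s².
Braking time = v/a = 4.1667 / 4.312 = 0.966 s.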